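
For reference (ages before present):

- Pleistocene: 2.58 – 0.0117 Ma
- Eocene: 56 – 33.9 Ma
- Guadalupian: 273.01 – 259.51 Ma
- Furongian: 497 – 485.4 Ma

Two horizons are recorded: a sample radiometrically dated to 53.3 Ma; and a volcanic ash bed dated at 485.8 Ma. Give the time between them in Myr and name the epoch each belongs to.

432.5 million years apart; the first in the Eocene, the second in the Furongian

Elapsed time: 485.8 − 53.3 = 432.5 Myr.
53.3 Ma lies within 56–33.9 Ma: Eocene.
485.8 Ma lies within 497–485.4 Ma: Furongian.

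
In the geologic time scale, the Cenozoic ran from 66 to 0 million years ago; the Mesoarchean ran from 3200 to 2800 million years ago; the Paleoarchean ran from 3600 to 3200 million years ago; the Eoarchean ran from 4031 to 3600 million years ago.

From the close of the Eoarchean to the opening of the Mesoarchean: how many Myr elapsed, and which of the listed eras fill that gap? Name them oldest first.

End of Eoarchean = 3600 Ma; start of Mesoarchean = 3200 Ma.
Gap = 3600 − 3200 = 400 Myr.
Eras wholly inside 3600–3200 Ma: Paleoarchean (3600–3200).

400 million years; Paleoarchean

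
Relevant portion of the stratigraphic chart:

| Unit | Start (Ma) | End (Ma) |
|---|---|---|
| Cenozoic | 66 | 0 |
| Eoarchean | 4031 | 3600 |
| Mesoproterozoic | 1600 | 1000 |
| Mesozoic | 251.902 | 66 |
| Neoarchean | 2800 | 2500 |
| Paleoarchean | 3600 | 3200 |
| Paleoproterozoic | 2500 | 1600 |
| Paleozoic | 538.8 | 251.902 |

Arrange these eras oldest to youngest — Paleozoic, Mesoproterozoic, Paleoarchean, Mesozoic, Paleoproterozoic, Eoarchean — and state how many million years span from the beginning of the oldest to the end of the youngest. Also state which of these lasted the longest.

Start ages (Ma): Eoarchean 4031, Paleoarchean 3600, Paleoproterozoic 2500, Mesoproterozoic 1600, Paleozoic 538.8, Mesozoic 251.902.
Ordered oldest to youngest: Eoarchean, Paleoarchean, Paleoproterozoic, Mesoproterozoic, Paleozoic, Mesozoic.
Span = 4031 − 66 = 3965 Myr.
Durations: Eoarchean 431, Paleozoic 286.898, Mesoproterozoic 600, Mesozoic 185.902, Paleoarchean 400, Paleoproterozoic 900 → longest is Paleoproterozoic (900 Myr).

Eoarchean → Paleoarchean → Paleoproterozoic → Mesoproterozoic → Paleozoic → Mesozoic; total span 3965 Myr; longest is Paleoproterozoic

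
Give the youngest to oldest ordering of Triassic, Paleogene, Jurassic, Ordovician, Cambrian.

Paleogene → Jurassic → Triassic → Ordovician → Cambrian

Era membership (oldest first within each) — Paleozoic: Cambrian, Ordovician; Mesozoic: Triassic, Jurassic; Cenozoic: Paleogene. Paleozoic precedes Mesozoic, which precedes Cenozoic. Concatenating the groups in that era order and then reversing gives youngest to oldest.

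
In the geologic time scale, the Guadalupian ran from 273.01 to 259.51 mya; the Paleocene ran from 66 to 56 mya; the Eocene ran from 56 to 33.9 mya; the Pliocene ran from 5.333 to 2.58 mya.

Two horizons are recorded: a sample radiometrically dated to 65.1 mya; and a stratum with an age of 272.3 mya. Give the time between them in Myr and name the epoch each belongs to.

Elapsed time: 272.3 − 65.1 = 207.2 Myr.
65.1 Ma lies within 66–56 Ma: Paleocene.
272.3 Ma lies within 273.01–259.51 Ma: Guadalupian.

207.2 million years apart; the first in the Paleocene, the second in the Guadalupian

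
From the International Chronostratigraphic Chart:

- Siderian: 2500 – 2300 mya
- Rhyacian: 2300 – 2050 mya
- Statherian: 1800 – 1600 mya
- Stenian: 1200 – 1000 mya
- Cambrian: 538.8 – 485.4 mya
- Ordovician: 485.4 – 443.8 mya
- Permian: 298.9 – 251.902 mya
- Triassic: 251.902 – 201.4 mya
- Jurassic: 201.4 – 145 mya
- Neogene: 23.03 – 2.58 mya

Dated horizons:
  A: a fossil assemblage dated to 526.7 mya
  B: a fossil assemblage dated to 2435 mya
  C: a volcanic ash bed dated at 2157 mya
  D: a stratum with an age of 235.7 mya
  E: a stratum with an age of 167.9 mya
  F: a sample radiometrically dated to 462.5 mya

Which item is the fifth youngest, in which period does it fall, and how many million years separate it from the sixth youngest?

C, in the Rhyacian; 278 million years to B

Sorted youngest-first by Ma: E (167.9), D (235.7), F (462.5), A (526.7), C (2157), B (2435).
The fifth youngest is C at 2157 Ma, which lies in 2300–2050 Ma: the Rhyacian.
The sixth youngest is B at 2435 Ma; separation = |2157 − 2435| = 278 Myr.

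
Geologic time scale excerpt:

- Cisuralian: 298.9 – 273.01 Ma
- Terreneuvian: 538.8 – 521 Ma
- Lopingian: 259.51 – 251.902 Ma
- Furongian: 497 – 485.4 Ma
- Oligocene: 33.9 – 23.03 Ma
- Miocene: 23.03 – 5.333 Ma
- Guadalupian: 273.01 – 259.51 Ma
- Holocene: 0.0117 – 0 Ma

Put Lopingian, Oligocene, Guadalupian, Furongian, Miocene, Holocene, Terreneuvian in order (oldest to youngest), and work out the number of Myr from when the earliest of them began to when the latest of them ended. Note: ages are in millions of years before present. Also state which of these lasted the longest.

Start ages (Ma): Terreneuvian 538.8, Furongian 497, Guadalupian 273.01, Lopingian 259.51, Oligocene 33.9, Miocene 23.03, Holocene 0.0117.
Ordered oldest to youngest: Terreneuvian, Furongian, Guadalupian, Lopingian, Oligocene, Miocene, Holocene.
Span = 538.8 − 0 = 538.8 Myr.
Durations: Terreneuvian 17.8, Oligocene 10.87, Furongian 11.6, Miocene 17.697, Holocene 0.0117, Guadalupian 13.5, Lopingian 7.608 → longest is Terreneuvian (17.8 Myr).

Terreneuvian, Furongian, Guadalupian, Lopingian, Oligocene, Miocene, Holocene; total span 538.8 Myr; longest is Terreneuvian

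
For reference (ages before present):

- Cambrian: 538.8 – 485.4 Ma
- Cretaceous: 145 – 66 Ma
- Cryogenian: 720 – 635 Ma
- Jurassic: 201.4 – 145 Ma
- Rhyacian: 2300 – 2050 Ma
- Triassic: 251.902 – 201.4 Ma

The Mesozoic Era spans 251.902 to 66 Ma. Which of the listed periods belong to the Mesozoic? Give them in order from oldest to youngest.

Periods with both bounds inside 251.902–66 Ma: Triassic (251.902–201.4), Jurassic (201.4–145), Cretaceous (145–66).

Triassic, Jurassic, Cretaceous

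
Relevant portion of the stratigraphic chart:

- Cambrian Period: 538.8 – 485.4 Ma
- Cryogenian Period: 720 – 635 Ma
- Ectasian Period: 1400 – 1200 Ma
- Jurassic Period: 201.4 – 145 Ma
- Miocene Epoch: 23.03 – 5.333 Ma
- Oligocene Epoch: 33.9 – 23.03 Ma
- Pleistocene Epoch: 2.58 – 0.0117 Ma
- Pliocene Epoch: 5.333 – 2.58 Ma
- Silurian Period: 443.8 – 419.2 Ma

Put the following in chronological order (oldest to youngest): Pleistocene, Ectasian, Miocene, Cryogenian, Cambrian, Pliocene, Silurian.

The oldest of these is Ectasian (starts 1400 Ma) and the youngest is Pleistocene (ends 0.0117 Ma).
In between, by decreasing start age: Cryogenian (720), Cambrian (538.8), Silurian (443.8), Miocene (23.03), Pliocene (5.333).

Ectasian, Cryogenian, Cambrian, Silurian, Miocene, Pliocene, Pleistocene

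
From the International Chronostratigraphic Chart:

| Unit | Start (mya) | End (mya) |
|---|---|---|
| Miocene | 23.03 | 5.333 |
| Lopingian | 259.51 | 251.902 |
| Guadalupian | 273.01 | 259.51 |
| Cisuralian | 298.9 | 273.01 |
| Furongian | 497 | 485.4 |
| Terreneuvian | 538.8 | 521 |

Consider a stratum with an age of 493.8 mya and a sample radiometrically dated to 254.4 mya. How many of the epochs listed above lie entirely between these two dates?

The older date is 493.8 Ma and the younger is 254.4 Ma.
Epochs with start < 493.8 and end > 254.4 Ma: Cisuralian (298.9–273.01), Guadalupian (273.01–259.51).
That is 2 complete epochs.

2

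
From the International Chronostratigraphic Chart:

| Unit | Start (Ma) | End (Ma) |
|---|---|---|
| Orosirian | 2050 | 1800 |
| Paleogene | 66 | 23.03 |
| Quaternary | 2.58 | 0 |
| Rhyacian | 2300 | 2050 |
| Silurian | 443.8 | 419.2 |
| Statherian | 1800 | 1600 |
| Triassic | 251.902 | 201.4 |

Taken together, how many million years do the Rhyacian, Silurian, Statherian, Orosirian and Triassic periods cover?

775.102 million years

Duration is start − end for each: (2300 − 2050) + (443.8 − 419.2) + (1800 − 1600) + (2050 − 1800) + (251.902 − 201.4).
That is 250 + 24.6 + 200 + 250 + 50.502, which totals 775.102 million years.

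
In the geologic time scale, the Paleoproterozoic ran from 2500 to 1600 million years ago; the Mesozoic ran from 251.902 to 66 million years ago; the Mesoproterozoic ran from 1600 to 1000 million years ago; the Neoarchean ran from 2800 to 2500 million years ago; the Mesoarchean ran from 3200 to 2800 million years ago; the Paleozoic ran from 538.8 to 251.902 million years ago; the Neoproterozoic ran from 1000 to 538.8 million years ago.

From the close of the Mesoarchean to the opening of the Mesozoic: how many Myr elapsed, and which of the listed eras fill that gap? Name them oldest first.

2548.098 million years; Neoarchean, Paleoproterozoic, Mesoproterozoic, Neoproterozoic, Paleozoic

End of Mesoarchean = 2800 Ma; start of Mesozoic = 251.902 Ma.
Gap = 2800 − 251.902 = 2548.098 Myr.
Eras wholly inside 2800–251.902 Ma: Neoarchean (2800–2500), Paleoproterozoic (2500–1600), Mesoproterozoic (1600–1000), Neoproterozoic (1000–538.8), Paleozoic (538.8–251.902).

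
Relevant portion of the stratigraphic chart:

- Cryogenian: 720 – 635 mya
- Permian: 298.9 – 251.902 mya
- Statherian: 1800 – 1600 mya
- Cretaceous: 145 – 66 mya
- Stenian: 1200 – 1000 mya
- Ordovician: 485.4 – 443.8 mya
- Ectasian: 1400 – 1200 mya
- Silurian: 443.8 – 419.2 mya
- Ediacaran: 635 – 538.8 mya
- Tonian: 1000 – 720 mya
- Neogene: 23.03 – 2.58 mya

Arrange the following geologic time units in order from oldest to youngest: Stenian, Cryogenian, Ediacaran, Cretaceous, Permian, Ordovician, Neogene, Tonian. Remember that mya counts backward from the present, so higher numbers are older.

Sorting by start age (descending Ma, since larger Ma = older): Stenian began 1200, Tonian began 1000, Cryogenian began 720, Ediacaran began 635, Ordovician began 485.4, Permian began 298.9, Cretaceous began 145, Neogene began 23.03.

Stenian, Tonian, Cryogenian, Ediacaran, Ordovician, Permian, Cretaceous, Neogene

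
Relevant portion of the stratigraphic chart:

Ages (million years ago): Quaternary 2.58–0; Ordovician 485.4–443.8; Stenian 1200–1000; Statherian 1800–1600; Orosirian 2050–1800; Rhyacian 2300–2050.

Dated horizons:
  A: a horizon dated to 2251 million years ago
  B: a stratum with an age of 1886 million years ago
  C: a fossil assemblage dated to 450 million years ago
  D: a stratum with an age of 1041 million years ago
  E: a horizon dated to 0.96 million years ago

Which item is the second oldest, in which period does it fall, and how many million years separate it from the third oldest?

Larger Ma means older, so oldest first: A 2251 > B 1886 > D 1041 > C 450 > E 0.96.
Counting 2 along gives B (1886 Ma); the excerpt puts that inside the Orosirian, 2050–1800 Ma.
Next in line is D (1041 Ma), and 1886 − 1041 = 845 Myr.

B, in the Orosirian; 845 million years to D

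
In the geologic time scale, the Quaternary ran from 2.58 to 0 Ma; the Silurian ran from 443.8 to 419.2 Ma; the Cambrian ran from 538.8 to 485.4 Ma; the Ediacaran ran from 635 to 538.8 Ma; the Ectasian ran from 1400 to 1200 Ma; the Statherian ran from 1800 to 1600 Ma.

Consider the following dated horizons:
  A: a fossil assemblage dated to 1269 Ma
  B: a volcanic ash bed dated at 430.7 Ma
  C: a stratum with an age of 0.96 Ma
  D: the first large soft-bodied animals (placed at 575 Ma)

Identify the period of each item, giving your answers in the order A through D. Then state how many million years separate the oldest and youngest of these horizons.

Match each age against the start–end ranges in the excerpt: A = 1269 Ma → Ectasian (1400–1200); B = 430.7 Ma → Silurian (443.8–419.2); C = 0.96 Ma → Quaternary (2.58–0); D = 575 Ma → Ediacaran (635–538.8).
The largest age is 1269 Ma and the smallest is 0.96 Ma; their difference is 1268.04 Myr.

A — Ectasian; B — Silurian; C — Quaternary; D — Ediacaran; span 1268.04 million years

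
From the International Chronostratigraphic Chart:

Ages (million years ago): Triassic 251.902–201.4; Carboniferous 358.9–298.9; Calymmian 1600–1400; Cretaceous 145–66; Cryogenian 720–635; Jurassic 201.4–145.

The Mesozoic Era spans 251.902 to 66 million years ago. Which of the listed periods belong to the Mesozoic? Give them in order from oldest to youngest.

Triassic, Jurassic, Cretaceous

Periods with both bounds inside 251.902–66 Ma: Triassic (251.902–201.4), Jurassic (201.4–145), Cretaceous (145–66).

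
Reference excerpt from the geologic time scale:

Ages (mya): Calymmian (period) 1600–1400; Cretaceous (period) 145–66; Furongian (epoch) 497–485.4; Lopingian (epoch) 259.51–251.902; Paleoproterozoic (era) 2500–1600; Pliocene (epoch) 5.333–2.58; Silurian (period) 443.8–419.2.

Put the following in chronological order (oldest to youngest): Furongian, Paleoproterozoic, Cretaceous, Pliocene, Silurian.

Sorting by start age (descending Ma, since larger Ma = older): Paleoproterozoic start 2500, Furongian start 497, Silurian start 443.8, Cretaceous start 145, Pliocene start 5.333.

Paleoproterozoic, Furongian, Silurian, Cretaceous, Pliocene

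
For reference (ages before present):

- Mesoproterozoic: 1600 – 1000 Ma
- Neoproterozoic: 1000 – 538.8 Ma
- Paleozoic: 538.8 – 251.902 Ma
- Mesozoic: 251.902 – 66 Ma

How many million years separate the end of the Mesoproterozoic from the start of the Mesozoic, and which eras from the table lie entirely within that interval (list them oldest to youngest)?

End of Mesoproterozoic = 1000 Ma; start of Mesozoic = 251.902 Ma.
Gap = 1000 − 251.902 = 748.098 Myr.
Eras wholly inside 1000–251.902 Ma: Neoproterozoic (1000–538.8), Paleozoic (538.8–251.902).

748.098 million years; Neoproterozoic, Paleozoic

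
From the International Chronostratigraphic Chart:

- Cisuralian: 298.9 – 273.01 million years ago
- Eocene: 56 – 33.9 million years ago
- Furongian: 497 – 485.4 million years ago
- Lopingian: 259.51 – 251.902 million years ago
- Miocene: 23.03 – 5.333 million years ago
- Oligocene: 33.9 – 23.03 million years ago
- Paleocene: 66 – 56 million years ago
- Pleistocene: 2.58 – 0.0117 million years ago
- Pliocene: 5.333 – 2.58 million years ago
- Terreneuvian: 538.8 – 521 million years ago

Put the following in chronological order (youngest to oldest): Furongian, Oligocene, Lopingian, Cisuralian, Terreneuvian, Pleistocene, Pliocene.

Pleistocene, Pliocene, Oligocene, Lopingian, Cisuralian, Furongian, Terreneuvian

Read off each span (Ma): Furongian 497–485.4; Oligocene 33.9–23.03; Lopingian 259.51–251.902; Cisuralian 298.9–273.01; Terreneuvian 538.8–521; Pleistocene 2.58–0.0117; Pliocene 5.333–2.58.
Larger Ma is older, so oldest→youngest is Terreneuvian, Furongian, Cisuralian, Lopingian, Oligocene, Pliocene, Pleistocene; reverse it for youngest→oldest.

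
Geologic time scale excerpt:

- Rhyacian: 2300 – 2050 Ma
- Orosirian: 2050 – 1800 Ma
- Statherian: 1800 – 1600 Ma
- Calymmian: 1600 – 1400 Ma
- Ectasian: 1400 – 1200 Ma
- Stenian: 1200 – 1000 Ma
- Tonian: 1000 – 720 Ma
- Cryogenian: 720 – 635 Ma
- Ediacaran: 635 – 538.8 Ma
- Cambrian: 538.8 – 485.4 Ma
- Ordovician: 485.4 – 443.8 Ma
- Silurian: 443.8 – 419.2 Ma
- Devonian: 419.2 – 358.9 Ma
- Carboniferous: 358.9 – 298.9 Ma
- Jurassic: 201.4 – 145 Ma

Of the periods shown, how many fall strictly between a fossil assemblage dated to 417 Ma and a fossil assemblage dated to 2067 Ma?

11

The older date is 2067 Ma and the younger is 417 Ma.
Periods with start < 2067 and end > 417 Ma: Orosirian (2050–1800), Statherian (1800–1600), Calymmian (1600–1400), Ectasian (1400–1200), Stenian (1200–1000), Tonian (1000–720), Cryogenian (720–635), Ediacaran (635–538.8), Cambrian (538.8–485.4), Ordovician (485.4–443.8), Silurian (443.8–419.2).
That is 11 complete periods.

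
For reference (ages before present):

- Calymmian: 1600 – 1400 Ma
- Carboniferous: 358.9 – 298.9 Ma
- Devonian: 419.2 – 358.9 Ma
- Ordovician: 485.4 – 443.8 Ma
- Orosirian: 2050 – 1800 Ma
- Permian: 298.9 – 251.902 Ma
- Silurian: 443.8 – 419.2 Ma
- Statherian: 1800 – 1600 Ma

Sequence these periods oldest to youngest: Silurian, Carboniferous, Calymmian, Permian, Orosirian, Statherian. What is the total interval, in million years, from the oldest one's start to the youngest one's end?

From the excerpt: Silurian 443.8–419.2; Carboniferous 358.9–298.9; Calymmian 1600–1400; Permian 298.9–251.902; Orosirian 2050–1800; Statherian 1800–1600 (Ma).
Larger Ma is earlier, so the oldest is Orosirian and the youngest is Permian; oldest to youngest: Orosirian, Statherian, Calymmian, Silurian, Carboniferous, Permian.
Oldest start 2050 minus youngest end 251.902 gives 1798.098 Myr overall.

Orosirian, Statherian, Calymmian, Silurian, Carboniferous, Permian; total span 1798.098 Myr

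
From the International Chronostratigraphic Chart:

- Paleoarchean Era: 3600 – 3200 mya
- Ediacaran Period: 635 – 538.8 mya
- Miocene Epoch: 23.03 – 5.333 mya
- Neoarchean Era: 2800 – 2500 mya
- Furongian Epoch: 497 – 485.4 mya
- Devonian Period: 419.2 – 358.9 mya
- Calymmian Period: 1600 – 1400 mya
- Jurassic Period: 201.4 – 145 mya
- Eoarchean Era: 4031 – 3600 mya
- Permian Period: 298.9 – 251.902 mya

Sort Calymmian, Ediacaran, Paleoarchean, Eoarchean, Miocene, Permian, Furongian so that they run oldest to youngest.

Eoarchean, then Paleoarchean, then Calymmian, then Ediacaran, then Furongian, then Permian, then Miocene

Sorting by start age (descending Ma, since larger Ma = older): Eoarchean began 4031, Paleoarchean began 3600, Calymmian began 1600, Ediacaran began 635, Furongian began 497, Permian began 298.9, Miocene began 23.03.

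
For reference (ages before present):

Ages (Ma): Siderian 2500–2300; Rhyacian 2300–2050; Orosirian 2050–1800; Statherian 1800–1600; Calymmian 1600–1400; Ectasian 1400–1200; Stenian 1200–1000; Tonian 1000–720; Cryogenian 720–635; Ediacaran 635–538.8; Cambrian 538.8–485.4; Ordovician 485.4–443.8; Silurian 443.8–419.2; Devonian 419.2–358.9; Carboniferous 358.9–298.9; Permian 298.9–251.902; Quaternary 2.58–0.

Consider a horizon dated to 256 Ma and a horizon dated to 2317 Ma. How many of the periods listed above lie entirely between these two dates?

14

2317 Ma sits inside the Siderian (2500–2300) and 256 Ma inside the Permian (298.9–251.902); neither of those is wholly between the two dates.
The listed periods lying completely between them are Rhyacian, Orosirian, Statherian, Calymmian, Ectasian, Stenian, Tonian, Cryogenian, Ediacaran, Cambrian, Ordovician, Silurian, Devonian, Carboniferous — 14 in all.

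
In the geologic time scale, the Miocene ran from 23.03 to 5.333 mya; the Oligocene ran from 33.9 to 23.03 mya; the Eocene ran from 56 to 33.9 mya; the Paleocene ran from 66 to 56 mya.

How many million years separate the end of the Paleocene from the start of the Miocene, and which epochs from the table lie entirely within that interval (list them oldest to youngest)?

32.97 million years; Eocene, Oligocene

End of Paleocene = 56 Ma; start of Miocene = 23.03 Ma.
Gap = 56 − 23.03 = 32.97 Myr.
Epochs wholly inside 56–23.03 Ma: Eocene (56–33.9), Oligocene (33.9–23.03).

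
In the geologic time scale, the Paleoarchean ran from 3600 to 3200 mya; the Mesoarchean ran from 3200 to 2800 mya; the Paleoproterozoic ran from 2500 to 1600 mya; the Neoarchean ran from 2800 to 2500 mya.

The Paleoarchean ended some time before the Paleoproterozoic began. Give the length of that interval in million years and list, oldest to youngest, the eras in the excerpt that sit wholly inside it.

700 million years; Mesoarchean, Neoarchean

The Paleoarchean closes at 3200 Ma and the Paleoproterozoic opens at 2500 Ma, so the interval is 3200 − 2500 = 700 Myr.
An era fits inside if it starts at or after 3200 Ma and ends at or before 2500 Ma; oldest first that gives Mesoarchean, Neoarchean.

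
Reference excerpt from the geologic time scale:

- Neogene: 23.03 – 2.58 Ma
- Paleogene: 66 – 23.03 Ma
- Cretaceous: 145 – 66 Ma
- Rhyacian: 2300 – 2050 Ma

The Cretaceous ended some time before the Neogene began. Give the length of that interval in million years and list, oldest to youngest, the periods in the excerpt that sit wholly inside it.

The Cretaceous closes at 66 Ma and the Neogene opens at 23.03 Ma, so the interval is 66 − 23.03 = 42.97 Myr.
A period fits inside if it starts at or after 66 Ma and ends at or before 23.03 Ma; oldest first that gives Paleogene.

42.97 million years; Paleogene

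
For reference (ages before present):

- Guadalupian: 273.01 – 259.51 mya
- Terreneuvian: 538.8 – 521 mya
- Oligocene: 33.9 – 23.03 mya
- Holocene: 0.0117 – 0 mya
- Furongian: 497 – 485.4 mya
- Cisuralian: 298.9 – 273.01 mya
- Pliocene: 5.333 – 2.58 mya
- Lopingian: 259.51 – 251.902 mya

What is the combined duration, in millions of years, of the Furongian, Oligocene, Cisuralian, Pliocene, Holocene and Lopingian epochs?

58.7327 million years

Each duration: Furongian = 11.6; Oligocene = 10.87; Cisuralian = 25.89; Pliocene = 2.753; Holocene = 0.0117; Lopingian = 7.608.
Sum: 11.6 + 10.87 + 25.89 + 2.753 + 0.0117 + 7.608 = 58.7327 Myr.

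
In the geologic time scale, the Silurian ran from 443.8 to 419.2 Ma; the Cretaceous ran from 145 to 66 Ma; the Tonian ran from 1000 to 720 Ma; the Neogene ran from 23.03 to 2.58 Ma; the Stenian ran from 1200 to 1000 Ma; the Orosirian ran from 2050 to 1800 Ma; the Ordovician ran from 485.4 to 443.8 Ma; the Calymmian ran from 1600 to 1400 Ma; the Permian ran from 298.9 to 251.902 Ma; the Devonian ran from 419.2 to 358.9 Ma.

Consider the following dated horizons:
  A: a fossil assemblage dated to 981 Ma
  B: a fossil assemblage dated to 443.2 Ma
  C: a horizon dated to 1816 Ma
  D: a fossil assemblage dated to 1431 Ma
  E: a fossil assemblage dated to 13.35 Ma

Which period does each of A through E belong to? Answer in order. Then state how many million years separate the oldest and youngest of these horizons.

A — Tonian; B — Silurian; C — Orosirian; D — Calymmian; E — Neogene; span 1802.65 million years

Match each age against the start–end ranges in the excerpt: A = 981 Ma → Tonian (1000–720); B = 443.2 Ma → Silurian (443.8–419.2); C = 1816 Ma → Orosirian (2050–1800); D = 1431 Ma → Calymmian (1600–1400); E = 13.35 Ma → Neogene (23.03–2.58).
The largest age is 1816 Ma and the smallest is 13.35 Ma; their difference is 1802.65 Myr.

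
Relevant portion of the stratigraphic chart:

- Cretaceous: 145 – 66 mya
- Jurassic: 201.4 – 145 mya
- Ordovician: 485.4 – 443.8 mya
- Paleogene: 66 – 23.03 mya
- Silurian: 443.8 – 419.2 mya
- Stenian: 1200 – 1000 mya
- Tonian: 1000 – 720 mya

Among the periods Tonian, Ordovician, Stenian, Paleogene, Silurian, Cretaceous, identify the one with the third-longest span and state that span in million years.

Cretaceous, 79 million years

Start − end for each: Tonian 1000 − 720 = 280; Ordovician 485.4 − 443.8 = 41.6; Stenian 1200 − 1000 = 200; Paleogene 66 − 23.03 = 42.97; Silurian 443.8 − 419.2 = 24.6; Cretaceous 145 − 66 = 79.
Ranking these from longest: Tonian > Stenian > Cretaceous > Paleogene > Ordovician > Silurian.
Position 3 in that ranking is Cretaceous, which lasted 79 Myr.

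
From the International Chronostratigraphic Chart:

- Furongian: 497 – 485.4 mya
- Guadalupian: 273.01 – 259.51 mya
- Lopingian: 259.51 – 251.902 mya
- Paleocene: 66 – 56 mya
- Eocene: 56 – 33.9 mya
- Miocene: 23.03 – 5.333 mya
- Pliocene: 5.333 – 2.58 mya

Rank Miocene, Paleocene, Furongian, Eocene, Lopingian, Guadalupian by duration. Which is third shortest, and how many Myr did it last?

Furongian, 11.6 million years

Start − end for each: Miocene 23.03 − 5.333 = 17.697; Paleocene 66 − 56 = 10; Furongian 497 − 485.4 = 11.6; Eocene 56 − 33.9 = 22.1; Lopingian 259.51 − 251.902 = 7.608; Guadalupian 273.01 − 259.51 = 13.5.
Ranking these from shortest: Lopingian < Paleocene < Furongian < Guadalupian < Miocene < Eocene.
Position 3 in that ranking is Furongian, which lasted 11.6 Myr.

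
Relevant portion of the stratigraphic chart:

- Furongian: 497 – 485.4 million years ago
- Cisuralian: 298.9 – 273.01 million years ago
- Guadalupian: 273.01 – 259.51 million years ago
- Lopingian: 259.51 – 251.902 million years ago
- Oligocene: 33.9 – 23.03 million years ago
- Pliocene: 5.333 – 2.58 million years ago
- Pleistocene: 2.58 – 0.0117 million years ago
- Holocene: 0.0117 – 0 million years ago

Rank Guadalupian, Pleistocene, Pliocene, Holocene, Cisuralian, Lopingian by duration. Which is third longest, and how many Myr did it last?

Start − end for each: Guadalupian 273.01 − 259.51 = 13.5; Pleistocene 2.58 − 0.0117 = 2.5683; Pliocene 5.333 − 2.58 = 2.753; Holocene 0.0117 − 0 = 0.0117; Cisuralian 298.9 − 273.01 = 25.89; Lopingian 259.51 − 251.902 = 7.608.
Ranking these from longest: Cisuralian > Guadalupian > Lopingian > Pliocene > Pleistocene > Holocene.
Position 3 in that ranking is Lopingian, which lasted 7.608 Myr.

Lopingian, 7.608 million years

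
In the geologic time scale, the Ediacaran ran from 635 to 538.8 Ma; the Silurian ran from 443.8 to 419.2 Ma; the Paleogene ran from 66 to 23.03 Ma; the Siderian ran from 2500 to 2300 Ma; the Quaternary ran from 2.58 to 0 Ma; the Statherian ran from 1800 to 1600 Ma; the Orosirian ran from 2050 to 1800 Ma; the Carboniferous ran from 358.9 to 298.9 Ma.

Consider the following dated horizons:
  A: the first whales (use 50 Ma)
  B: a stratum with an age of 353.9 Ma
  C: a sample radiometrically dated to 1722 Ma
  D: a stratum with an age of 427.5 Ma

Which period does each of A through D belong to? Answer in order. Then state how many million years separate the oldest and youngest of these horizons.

A — Paleogene; B — Carboniferous; C — Statherian; D — Silurian; span 1672 million years

A: 50 Ma lies in 66–23.03 Ma, so Paleogene.
B: 353.9 Ma lies in 358.9–298.9 Ma, so Carboniferous.
C: 1722 Ma lies in 1800–1600 Ma, so Statherian.
D: 427.5 Ma lies in 443.8–419.2 Ma, so Silurian.
Oldest = 1722 Ma, youngest = 50 Ma → span 1672 Myr.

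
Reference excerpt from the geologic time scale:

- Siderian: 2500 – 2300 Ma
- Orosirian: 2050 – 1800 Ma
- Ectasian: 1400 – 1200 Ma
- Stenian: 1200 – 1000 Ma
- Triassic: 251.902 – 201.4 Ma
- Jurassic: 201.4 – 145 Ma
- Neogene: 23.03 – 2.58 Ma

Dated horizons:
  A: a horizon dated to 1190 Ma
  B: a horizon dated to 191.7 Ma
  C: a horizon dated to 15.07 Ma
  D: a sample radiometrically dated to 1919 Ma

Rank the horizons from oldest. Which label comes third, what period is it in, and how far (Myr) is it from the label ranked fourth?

B, in the Jurassic; 176.63 million years to C

Sorted oldest-first by Ma: D (1919), A (1190), B (191.7), C (15.07).
The third oldest is B at 191.7 Ma, which lies in 201.4–145 Ma: the Jurassic.
The fourth oldest is C at 15.07 Ma; separation = |191.7 − 15.07| = 176.63 Myr.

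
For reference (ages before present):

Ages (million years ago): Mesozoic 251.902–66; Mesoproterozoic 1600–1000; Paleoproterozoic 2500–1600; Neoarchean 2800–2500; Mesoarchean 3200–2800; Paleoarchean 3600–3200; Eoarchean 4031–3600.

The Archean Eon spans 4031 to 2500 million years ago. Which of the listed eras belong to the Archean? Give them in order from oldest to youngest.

Eras with both bounds inside 4031–2500 Ma: Eoarchean (4031–3600), Paleoarchean (3600–3200), Mesoarchean (3200–2800), Neoarchean (2800–2500).

Eoarchean, Paleoarchean, Mesoarchean, Neoarchean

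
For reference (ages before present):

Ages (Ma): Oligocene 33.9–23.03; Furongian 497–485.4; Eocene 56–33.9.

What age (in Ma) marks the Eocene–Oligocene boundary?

The Eocene ends and the Oligocene begins at 33.9 Ma.

33.9 Ma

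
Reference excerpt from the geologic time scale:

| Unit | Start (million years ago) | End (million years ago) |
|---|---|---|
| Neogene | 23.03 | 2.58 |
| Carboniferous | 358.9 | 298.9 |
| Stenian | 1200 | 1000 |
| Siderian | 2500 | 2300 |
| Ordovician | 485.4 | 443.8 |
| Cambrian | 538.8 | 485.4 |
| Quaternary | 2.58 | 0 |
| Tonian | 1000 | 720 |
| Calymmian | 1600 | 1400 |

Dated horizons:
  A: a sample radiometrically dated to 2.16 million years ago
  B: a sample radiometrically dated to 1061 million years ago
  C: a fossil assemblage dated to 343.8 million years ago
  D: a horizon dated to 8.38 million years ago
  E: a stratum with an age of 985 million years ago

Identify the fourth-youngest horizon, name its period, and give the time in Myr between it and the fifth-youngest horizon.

E, in the Tonian; 76 million years to B

Smaller Ma means younger, so youngest first: A 2.16 < D 8.38 < C 343.8 < E 985 < B 1061.
Counting 4 along gives E (985 Ma); the excerpt puts that inside the Tonian, 1000–720 Ma.
Next in line is B (1061 Ma), and 1061 − 985 = 76 Myr.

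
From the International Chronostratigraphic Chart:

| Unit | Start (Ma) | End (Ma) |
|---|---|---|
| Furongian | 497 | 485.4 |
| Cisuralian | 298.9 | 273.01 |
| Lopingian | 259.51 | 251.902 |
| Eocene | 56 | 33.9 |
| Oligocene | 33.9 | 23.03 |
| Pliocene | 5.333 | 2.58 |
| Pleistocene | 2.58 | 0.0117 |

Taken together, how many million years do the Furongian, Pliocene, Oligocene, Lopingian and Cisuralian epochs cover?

Each duration: Furongian = 11.6; Pliocene = 2.753; Oligocene = 10.87; Lopingian = 7.608; Cisuralian = 25.89.
Sum: 11.6 + 2.753 + 10.87 + 7.608 + 25.89 = 58.721 Myr.

58.721 million years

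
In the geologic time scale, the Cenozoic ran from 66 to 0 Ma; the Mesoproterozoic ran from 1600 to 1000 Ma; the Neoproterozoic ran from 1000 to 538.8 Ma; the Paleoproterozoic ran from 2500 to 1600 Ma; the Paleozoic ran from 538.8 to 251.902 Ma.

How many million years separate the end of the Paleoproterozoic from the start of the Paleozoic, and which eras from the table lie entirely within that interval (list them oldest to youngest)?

End of Paleoproterozoic = 1600 Ma; start of Paleozoic = 538.8 Ma.
Gap = 1600 − 538.8 = 1061.2 Myr.
Eras wholly inside 1600–538.8 Ma: Mesoproterozoic (1600–1000), Neoproterozoic (1000–538.8).

1061.2 million years; Mesoproterozoic, Neoproterozoic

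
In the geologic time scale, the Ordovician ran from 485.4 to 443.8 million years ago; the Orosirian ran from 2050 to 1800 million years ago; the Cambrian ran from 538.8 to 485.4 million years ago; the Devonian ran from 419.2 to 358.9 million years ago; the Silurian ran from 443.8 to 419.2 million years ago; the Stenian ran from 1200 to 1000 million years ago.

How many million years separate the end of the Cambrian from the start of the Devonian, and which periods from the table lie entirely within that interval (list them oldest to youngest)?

End of Cambrian = 485.4 Ma; start of Devonian = 419.2 Ma.
Gap = 485.4 − 419.2 = 66.2 Myr.
Periods wholly inside 485.4–419.2 Ma: Ordovician (485.4–443.8), Silurian (443.8–419.2).

66.2 million years; Ordovician, Silurian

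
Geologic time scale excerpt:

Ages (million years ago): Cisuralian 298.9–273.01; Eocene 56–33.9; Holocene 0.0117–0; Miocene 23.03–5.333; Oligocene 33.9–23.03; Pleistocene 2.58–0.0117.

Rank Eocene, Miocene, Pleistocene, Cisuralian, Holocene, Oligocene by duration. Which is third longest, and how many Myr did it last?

Durations: Eocene 22.1; Miocene 17.697; Pleistocene 2.5683; Cisuralian 25.89; Holocene 0.0117; Oligocene 10.87 Myr.
Sorted longest-first: Cisuralian (25.89), Eocene (22.1), Miocene (17.697), Oligocene (10.87), Pleistocene (2.5683), Holocene (0.0117).
The third longest is Miocene at 17.697 Myr.

Miocene, 17.697 million years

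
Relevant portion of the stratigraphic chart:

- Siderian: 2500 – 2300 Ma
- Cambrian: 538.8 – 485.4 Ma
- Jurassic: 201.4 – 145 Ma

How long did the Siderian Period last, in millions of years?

200 million years

2500 − 2300 = 200 million years.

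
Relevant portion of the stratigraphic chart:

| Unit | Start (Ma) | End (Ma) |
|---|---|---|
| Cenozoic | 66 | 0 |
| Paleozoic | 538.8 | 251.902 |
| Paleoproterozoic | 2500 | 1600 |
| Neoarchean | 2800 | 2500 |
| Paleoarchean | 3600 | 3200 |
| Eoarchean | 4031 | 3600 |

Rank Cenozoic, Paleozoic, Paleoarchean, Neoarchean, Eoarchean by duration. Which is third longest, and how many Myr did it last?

Neoarchean, 300 million years

Start − end for each: Cenozoic 66 − 0 = 66; Paleozoic 538.8 − 251.902 = 286.898; Paleoarchean 3600 − 3200 = 400; Neoarchean 2800 − 2500 = 300; Eoarchean 4031 − 3600 = 431.
Ranking these from longest: Eoarchean > Paleoarchean > Neoarchean > Paleozoic > Cenozoic.
Position 3 in that ranking is Neoarchean, which lasted 300 Myr.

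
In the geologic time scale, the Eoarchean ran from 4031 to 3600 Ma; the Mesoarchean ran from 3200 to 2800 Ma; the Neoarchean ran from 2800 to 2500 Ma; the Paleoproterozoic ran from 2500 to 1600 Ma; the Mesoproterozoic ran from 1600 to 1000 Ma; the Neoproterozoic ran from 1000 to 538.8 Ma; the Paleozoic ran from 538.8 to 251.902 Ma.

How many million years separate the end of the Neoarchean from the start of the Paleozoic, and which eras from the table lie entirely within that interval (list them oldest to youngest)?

1961.2 million years; Paleoproterozoic, Mesoproterozoic, Neoproterozoic

The Neoarchean closes at 2500 Ma and the Paleozoic opens at 538.8 Ma, so the interval is 2500 − 538.8 = 1961.2 Myr.
An era fits inside if it starts at or after 2500 Ma and ends at or before 538.8 Ma; oldest first that gives Paleoproterozoic, Mesoproterozoic, Neoproterozoic.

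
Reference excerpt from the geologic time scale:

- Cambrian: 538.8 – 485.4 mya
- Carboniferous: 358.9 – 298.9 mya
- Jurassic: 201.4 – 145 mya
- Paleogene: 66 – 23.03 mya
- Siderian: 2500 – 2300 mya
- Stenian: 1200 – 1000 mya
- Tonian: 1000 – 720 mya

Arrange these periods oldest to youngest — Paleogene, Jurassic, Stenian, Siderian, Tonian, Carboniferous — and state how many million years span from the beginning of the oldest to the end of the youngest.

From the excerpt: Paleogene 66–23.03; Jurassic 201.4–145; Stenian 1200–1000; Siderian 2500–2300; Tonian 1000–720; Carboniferous 358.9–298.9 (Ma).
Larger Ma is earlier, so the oldest is Siderian and the youngest is Paleogene; oldest to youngest: Siderian, Stenian, Tonian, Carboniferous, Jurassic, Paleogene.
Oldest start 2500 minus youngest end 23.03 gives 2476.97 Myr overall.

Siderian → Stenian → Tonian → Carboniferous → Jurassic → Paleogene; total span 2476.97 Myr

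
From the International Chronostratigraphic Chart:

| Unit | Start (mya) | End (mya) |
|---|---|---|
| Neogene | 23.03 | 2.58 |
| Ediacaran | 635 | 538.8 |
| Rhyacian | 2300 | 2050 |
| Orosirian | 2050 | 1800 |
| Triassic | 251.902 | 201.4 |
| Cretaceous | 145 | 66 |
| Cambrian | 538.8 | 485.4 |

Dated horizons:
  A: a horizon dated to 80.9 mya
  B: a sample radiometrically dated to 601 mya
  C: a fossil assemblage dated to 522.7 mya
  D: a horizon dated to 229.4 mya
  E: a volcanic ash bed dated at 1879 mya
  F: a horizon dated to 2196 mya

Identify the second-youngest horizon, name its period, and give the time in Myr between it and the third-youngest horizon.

Sorted youngest-first by Ma: A (80.9), D (229.4), C (522.7), B (601), E (1879), F (2196).
The second youngest is D at 229.4 Ma, which lies in 251.902–201.4 Ma: the Triassic.
The third youngest is C at 522.7 Ma; separation = |229.4 − 522.7| = 293.3 Myr.

D, in the Triassic; 293.3 million years to C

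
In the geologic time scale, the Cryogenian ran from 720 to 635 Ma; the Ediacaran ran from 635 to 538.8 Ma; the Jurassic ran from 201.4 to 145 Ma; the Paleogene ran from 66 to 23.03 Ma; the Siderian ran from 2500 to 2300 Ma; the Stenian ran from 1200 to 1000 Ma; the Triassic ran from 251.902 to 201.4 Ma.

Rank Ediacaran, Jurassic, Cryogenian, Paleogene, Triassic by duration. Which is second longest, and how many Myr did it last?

Durations: Ediacaran 96.2; Jurassic 56.4; Cryogenian 85; Paleogene 42.97; Triassic 50.502 Myr.
Sorted longest-first: Ediacaran (96.2), Cryogenian (85), Jurassic (56.4), Triassic (50.502), Paleogene (42.97).
The second longest is Cryogenian at 85 Myr.

Cryogenian, 85 million years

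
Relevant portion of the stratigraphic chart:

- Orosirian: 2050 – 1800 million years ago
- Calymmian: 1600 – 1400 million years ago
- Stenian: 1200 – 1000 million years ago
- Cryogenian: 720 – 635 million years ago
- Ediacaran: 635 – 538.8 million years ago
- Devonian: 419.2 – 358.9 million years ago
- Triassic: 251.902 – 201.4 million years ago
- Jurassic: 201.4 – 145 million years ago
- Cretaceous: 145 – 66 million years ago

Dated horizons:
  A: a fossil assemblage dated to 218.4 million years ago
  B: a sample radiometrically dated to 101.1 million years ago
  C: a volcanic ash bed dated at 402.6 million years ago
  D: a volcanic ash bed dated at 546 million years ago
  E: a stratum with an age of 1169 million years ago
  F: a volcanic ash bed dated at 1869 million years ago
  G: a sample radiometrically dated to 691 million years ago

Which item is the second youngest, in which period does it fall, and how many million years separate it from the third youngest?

Smaller Ma means younger, so youngest first: B 101.1 < A 218.4 < C 402.6 < D 546 < G 691 < E 1169 < F 1869.
Counting 2 along gives A (218.4 Ma); the excerpt puts that inside the Triassic, 251.902–201.4 Ma.
Next in line is C (402.6 Ma), and 402.6 − 218.4 = 184.2 Myr.

A, in the Triassic; 184.2 million years to C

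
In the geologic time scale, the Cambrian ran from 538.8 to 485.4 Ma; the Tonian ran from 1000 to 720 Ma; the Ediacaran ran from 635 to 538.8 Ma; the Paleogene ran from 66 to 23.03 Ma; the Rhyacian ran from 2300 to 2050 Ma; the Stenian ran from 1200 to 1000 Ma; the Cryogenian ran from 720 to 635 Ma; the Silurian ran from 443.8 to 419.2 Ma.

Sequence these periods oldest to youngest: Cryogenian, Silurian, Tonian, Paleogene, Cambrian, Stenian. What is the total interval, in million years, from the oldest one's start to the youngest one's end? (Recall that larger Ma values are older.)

Stenian → Tonian → Cryogenian → Cambrian → Silurian → Paleogene; total span 1176.97 Myr

From the excerpt: Cryogenian 720–635; Silurian 443.8–419.2; Tonian 1000–720; Paleogene 66–23.03; Cambrian 538.8–485.4; Stenian 1200–1000 (Ma).
Larger Ma is earlier, so the oldest is Stenian and the youngest is Paleogene; oldest to youngest: Stenian, Tonian, Cryogenian, Cambrian, Silurian, Paleogene.
Oldest start 1200 minus youngest end 23.03 gives 1176.97 Myr overall.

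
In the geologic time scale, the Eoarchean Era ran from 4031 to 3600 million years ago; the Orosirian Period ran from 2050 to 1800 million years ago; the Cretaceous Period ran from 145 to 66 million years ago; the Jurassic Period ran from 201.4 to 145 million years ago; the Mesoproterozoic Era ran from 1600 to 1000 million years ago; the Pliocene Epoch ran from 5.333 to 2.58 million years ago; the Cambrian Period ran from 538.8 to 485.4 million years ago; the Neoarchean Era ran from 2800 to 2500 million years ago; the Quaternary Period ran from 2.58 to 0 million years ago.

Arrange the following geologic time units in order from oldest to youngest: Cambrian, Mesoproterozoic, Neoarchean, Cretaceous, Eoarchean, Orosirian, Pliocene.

Eoarchean, Neoarchean, Orosirian, Mesoproterozoic, Cambrian, Cretaceous, Pliocene

Sorting by start age (descending Ma, since larger Ma = older): Eoarchean start 4031, Neoarchean start 2800, Orosirian start 2050, Mesoproterozoic start 1600, Cambrian start 538.8, Cretaceous start 145, Pliocene start 5.333.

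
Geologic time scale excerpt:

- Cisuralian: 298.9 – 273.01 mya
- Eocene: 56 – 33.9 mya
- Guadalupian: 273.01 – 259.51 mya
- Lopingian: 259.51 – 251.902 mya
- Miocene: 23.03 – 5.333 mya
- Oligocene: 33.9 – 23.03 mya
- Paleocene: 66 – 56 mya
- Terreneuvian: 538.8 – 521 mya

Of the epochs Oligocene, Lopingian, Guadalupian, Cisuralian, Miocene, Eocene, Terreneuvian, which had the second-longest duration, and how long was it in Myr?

Durations: Oligocene 10.87; Lopingian 7.608; Guadalupian 13.5; Cisuralian 25.89; Miocene 17.697; Eocene 22.1; Terreneuvian 17.8 Myr.
Sorted longest-first: Cisuralian (25.89), Eocene (22.1), Terreneuvian (17.8), Miocene (17.697), Guadalupian (13.5), Oligocene (10.87), Lopingian (7.608).
The second longest is Eocene at 22.1 Myr.

Eocene, 22.1 million years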